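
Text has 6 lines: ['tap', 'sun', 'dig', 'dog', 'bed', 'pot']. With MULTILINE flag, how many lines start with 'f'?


With MULTILINE flag, ^ matches the start of each line.
Lines: ['tap', 'sun', 'dig', 'dog', 'bed', 'pot']
Checking which lines start with 'f':
  Line 1: 'tap' -> no
  Line 2: 'sun' -> no
  Line 3: 'dig' -> no
  Line 4: 'dog' -> no
  Line 5: 'bed' -> no
  Line 6: 'pot' -> no
Matching lines: []
Count: 0

0


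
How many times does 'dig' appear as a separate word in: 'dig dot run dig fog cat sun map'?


Scanning each word for exact match 'dig':
  Word 1: 'dig' -> MATCH
  Word 2: 'dot' -> no
  Word 3: 'run' -> no
  Word 4: 'dig' -> MATCH
  Word 5: 'fog' -> no
  Word 6: 'cat' -> no
  Word 7: 'sun' -> no
  Word 8: 'map' -> no
Total matches: 2

2


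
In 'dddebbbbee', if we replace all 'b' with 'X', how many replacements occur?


re.sub('b', 'X', text) replaces every occurrence of 'b' with 'X'.
Text: 'dddebbbbee'
Scanning for 'b':
  pos 4: 'b' -> replacement #1
  pos 5: 'b' -> replacement #2
  pos 6: 'b' -> replacement #3
  pos 7: 'b' -> replacement #4
Total replacements: 4

4


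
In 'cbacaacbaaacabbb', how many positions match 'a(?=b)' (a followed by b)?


Lookahead 'a(?=b)' matches 'a' only when followed by 'b'.
String: 'cbacaacbaaacabbb'
Checking each position where char is 'a':
  pos 2: 'a' -> no (next='c')
  pos 4: 'a' -> no (next='a')
  pos 5: 'a' -> no (next='c')
  pos 8: 'a' -> no (next='a')
  pos 9: 'a' -> no (next='a')
  pos 10: 'a' -> no (next='c')
  pos 12: 'a' -> MATCH (next='b')
Matching positions: [12]
Count: 1

1


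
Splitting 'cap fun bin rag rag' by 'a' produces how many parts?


Splitting by 'a' breaks the string at each occurrence of the separator.
Text: 'cap fun bin rag rag'
Parts after split:
  Part 1: 'c'
  Part 2: 'p fun bin r'
  Part 3: 'g r'
  Part 4: 'g'
Total parts: 4

4


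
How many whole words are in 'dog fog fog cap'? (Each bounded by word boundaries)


Word boundaries (\b) mark the start/end of each word.
Text: 'dog fog fog cap'
Splitting by whitespace:
  Word 1: 'dog'
  Word 2: 'fog'
  Word 3: 'fog'
  Word 4: 'cap'
Total whole words: 4

4


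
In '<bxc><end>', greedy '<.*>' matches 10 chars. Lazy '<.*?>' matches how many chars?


Greedy '<.*>' tries to match as MUCH as possible.
Lazy '<.*?>' tries to match as LITTLE as possible.

String: '<bxc><end>'
Greedy '<.*>' starts at first '<' and extends to the LAST '>': '<bxc><end>' (10 chars)
Lazy '<.*?>' starts at first '<' and stops at the FIRST '>': '<bxc>' (5 chars)

5


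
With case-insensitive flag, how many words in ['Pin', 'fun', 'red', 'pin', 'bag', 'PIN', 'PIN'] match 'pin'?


Case-insensitive matching: compare each word's lowercase form to 'pin'.
  'Pin' -> lower='pin' -> MATCH
  'fun' -> lower='fun' -> no
  'red' -> lower='red' -> no
  'pin' -> lower='pin' -> MATCH
  'bag' -> lower='bag' -> no
  'PIN' -> lower='pin' -> MATCH
  'PIN' -> lower='pin' -> MATCH
Matches: ['Pin', 'pin', 'PIN', 'PIN']
Count: 4

4


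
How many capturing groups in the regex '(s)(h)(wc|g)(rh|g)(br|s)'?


To count capturing groups, count each '(' that starts a group.
Pattern: '(s)(h)(wc|g)(rh|g)(br|s)'
Walking through the pattern:
  Position 0: '(' -> group #1
  Position 3: '(' -> group #2
  Position 6: '(' -> group #3
  Position 12: '(' -> group #4
  Position 18: '(' -> group #5
Total capturing groups: 5

5


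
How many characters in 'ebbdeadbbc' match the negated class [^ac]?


Negated class [^ac] matches any char NOT in {a, c}
Scanning 'ebbdeadbbc':
  pos 0: 'e' -> MATCH
  pos 1: 'b' -> MATCH
  pos 2: 'b' -> MATCH
  pos 3: 'd' -> MATCH
  pos 4: 'e' -> MATCH
  pos 5: 'a' -> no (excluded)
  pos 6: 'd' -> MATCH
  pos 7: 'b' -> MATCH
  pos 8: 'b' -> MATCH
  pos 9: 'c' -> no (excluded)
Total matches: 8

8


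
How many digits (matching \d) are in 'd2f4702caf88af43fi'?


\d matches any digit 0-9.
Scanning 'd2f4702caf88af43fi':
  pos 1: '2' -> DIGIT
  pos 3: '4' -> DIGIT
  pos 4: '7' -> DIGIT
  pos 5: '0' -> DIGIT
  pos 6: '2' -> DIGIT
  pos 10: '8' -> DIGIT
  pos 11: '8' -> DIGIT
  pos 14: '4' -> DIGIT
  pos 15: '3' -> DIGIT
Digits found: ['2', '4', '7', '0', '2', '8', '8', '4', '3']
Total: 9

9


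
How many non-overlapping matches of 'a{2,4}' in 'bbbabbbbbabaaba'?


Pattern 'a{2,4}' matches between 2 and 4 consecutive a's (greedy).
String: 'bbbabbbbbabaaba'
Finding runs of a's and applying greedy matching:
  Run at pos 3: 'a' (length 1)
  Run at pos 9: 'a' (length 1)
  Run at pos 11: 'aa' (length 2)
  Run at pos 14: 'a' (length 1)
Matches: ['aa']
Count: 1

1


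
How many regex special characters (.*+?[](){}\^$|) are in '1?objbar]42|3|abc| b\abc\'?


Regex special characters are: . * + ? [ ] ( ) { } \ ^ $ |
Scanning '1?objbar]42|3|abc| b\abc\':
  pos 1: '?' -> SPECIAL
  pos 8: ']' -> SPECIAL
  pos 11: '|' -> SPECIAL
  pos 13: '|' -> SPECIAL
  pos 17: '|' -> SPECIAL
  pos 20: '\' -> SPECIAL
  pos 24: '\' -> SPECIAL
Special chars found: ['?', ']', '|', '|', '|', '\\', '\\']
Total: 7

7


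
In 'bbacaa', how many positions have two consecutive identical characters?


Looking for consecutive identical characters in 'bbacaa':
  pos 0-1: 'b' vs 'b' -> MATCH ('bb')
  pos 1-2: 'b' vs 'a' -> different
  pos 2-3: 'a' vs 'c' -> different
  pos 3-4: 'c' vs 'a' -> different
  pos 4-5: 'a' vs 'a' -> MATCH ('aa')
Consecutive identical pairs: ['bb', 'aa']
Count: 2

2


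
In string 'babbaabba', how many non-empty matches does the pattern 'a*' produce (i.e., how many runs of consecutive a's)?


Pattern 'a*' matches zero or more a's. We want non-empty runs of consecutive a's.
String: 'babbaabba'
Walking through the string to find runs of a's:
  Run 1: positions 1-1 -> 'a'
  Run 2: positions 4-5 -> 'aa'
  Run 3: positions 8-8 -> 'a'
Non-empty runs found: ['a', 'aa', 'a']
Count: 3

3


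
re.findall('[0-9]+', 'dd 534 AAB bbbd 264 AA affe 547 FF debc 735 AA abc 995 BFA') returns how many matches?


Pattern '[0-9]+' finds one or more digits.
Text: 'dd 534 AAB bbbd 264 AA affe 547 FF debc 735 AA abc 995 BFA'
Scanning for matches:
  Match 1: '534'
  Match 2: '264'
  Match 3: '547'
  Match 4: '735'
  Match 5: '995'
Total matches: 5

5


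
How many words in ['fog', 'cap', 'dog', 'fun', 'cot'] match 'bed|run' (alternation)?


Alternation 'bed|run' matches either 'bed' or 'run'.
Checking each word:
  'fog' -> no
  'cap' -> no
  'dog' -> no
  'fun' -> no
  'cot' -> no
Matches: []
Count: 0

0


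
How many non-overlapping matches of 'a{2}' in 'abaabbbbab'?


Pattern 'a{2}' matches exactly 2 consecutive a's (greedy, non-overlapping).
String: 'abaabbbbab'
Scanning for runs of a's:
  Run at pos 0: 'a' (length 1) -> 0 match(es)
  Run at pos 2: 'aa' (length 2) -> 1 match(es)
  Run at pos 8: 'a' (length 1) -> 0 match(es)
Matches found: ['aa']
Total: 1

1


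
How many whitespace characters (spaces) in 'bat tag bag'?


\s matches whitespace characters (spaces, tabs, etc.).
Text: 'bat tag bag'
This text has 3 words separated by spaces.
Number of spaces = number of words - 1 = 3 - 1 = 2

2


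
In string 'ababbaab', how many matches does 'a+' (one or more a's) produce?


Pattern 'a+' matches one or more consecutive a's.
String: 'ababbaab'
Scanning for runs of a:
  Match 1: 'a' (length 1)
  Match 2: 'a' (length 1)
  Match 3: 'aa' (length 2)
Total matches: 3

3


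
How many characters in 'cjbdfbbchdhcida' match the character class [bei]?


Character class [bei] matches any of: {b, e, i}
Scanning string 'cjbdfbbchdhcida' character by character:
  pos 0: 'c' -> no
  pos 1: 'j' -> no
  pos 2: 'b' -> MATCH
  pos 3: 'd' -> no
  pos 4: 'f' -> no
  pos 5: 'b' -> MATCH
  pos 6: 'b' -> MATCH
  pos 7: 'c' -> no
  pos 8: 'h' -> no
  pos 9: 'd' -> no
  pos 10: 'h' -> no
  pos 11: 'c' -> no
  pos 12: 'i' -> MATCH
  pos 13: 'd' -> no
  pos 14: 'a' -> no
Total matches: 4

4


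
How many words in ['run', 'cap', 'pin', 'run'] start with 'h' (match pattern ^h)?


Pattern ^h anchors to start of word. Check which words begin with 'h':
  'run' -> no
  'cap' -> no
  'pin' -> no
  'run' -> no
Matching words: []
Count: 0

0


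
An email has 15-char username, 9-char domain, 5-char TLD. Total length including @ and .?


An email address has format: username@domain.tld
Username length: 15
'@' character: 1
Domain length: 9
'.' character: 1
TLD length: 5
Total = 15 + 1 + 9 + 1 + 5 = 31

31


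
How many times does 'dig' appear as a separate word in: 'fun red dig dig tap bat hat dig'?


Scanning each word for exact match 'dig':
  Word 1: 'fun' -> no
  Word 2: 'red' -> no
  Word 3: 'dig' -> MATCH
  Word 4: 'dig' -> MATCH
  Word 5: 'tap' -> no
  Word 6: 'bat' -> no
  Word 7: 'hat' -> no
  Word 8: 'dig' -> MATCH
Total matches: 3

3


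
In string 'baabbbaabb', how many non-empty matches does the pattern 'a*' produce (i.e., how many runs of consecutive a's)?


Pattern 'a*' matches zero or more a's. We want non-empty runs of consecutive a's.
String: 'baabbbaabb'
Walking through the string to find runs of a's:
  Run 1: positions 1-2 -> 'aa'
  Run 2: positions 6-7 -> 'aa'
Non-empty runs found: ['aa', 'aa']
Count: 2

2


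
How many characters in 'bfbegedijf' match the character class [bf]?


Character class [bf] matches any of: {b, f}
Scanning string 'bfbegedijf' character by character:
  pos 0: 'b' -> MATCH
  pos 1: 'f' -> MATCH
  pos 2: 'b' -> MATCH
  pos 3: 'e' -> no
  pos 4: 'g' -> no
  pos 5: 'e' -> no
  pos 6: 'd' -> no
  pos 7: 'i' -> no
  pos 8: 'j' -> no
  pos 9: 'f' -> MATCH
Total matches: 4

4


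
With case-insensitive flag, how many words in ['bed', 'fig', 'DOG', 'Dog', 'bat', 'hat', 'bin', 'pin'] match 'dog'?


Case-insensitive matching: compare each word's lowercase form to 'dog'.
  'bed' -> lower='bed' -> no
  'fig' -> lower='fig' -> no
  'DOG' -> lower='dog' -> MATCH
  'Dog' -> lower='dog' -> MATCH
  'bat' -> lower='bat' -> no
  'hat' -> lower='hat' -> no
  'bin' -> lower='bin' -> no
  'pin' -> lower='pin' -> no
Matches: ['DOG', 'Dog']
Count: 2

2


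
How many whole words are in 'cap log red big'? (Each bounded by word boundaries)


Word boundaries (\b) mark the start/end of each word.
Text: 'cap log red big'
Splitting by whitespace:
  Word 1: 'cap'
  Word 2: 'log'
  Word 3: 'red'
  Word 4: 'big'
Total whole words: 4

4


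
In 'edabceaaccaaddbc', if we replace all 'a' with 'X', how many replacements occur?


re.sub('a', 'X', text) replaces every occurrence of 'a' with 'X'.
Text: 'edabceaaccaaddbc'
Scanning for 'a':
  pos 2: 'a' -> replacement #1
  pos 6: 'a' -> replacement #2
  pos 7: 'a' -> replacement #3
  pos 10: 'a' -> replacement #4
  pos 11: 'a' -> replacement #5
Total replacements: 5

5


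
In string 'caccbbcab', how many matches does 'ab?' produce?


Pattern 'ab?' matches 'a' optionally followed by 'b'.
String: 'caccbbcab'
Scanning left to right for 'a' then checking next char:
  Match 1: 'a' (a not followed by b)
  Match 2: 'ab' (a followed by b)
Total matches: 2

2


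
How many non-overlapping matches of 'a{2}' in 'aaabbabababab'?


Pattern 'a{2}' matches exactly 2 consecutive a's (greedy, non-overlapping).
String: 'aaabbabababab'
Scanning for runs of a's:
  Run at pos 0: 'aaa' (length 3) -> 1 match(es)
  Run at pos 5: 'a' (length 1) -> 0 match(es)
  Run at pos 7: 'a' (length 1) -> 0 match(es)
  Run at pos 9: 'a' (length 1) -> 0 match(es)
  Run at pos 11: 'a' (length 1) -> 0 match(es)
Matches found: ['aa']
Total: 1

1


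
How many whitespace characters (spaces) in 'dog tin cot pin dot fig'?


\s matches whitespace characters (spaces, tabs, etc.).
Text: 'dog tin cot pin dot fig'
This text has 6 words separated by spaces.
Number of spaces = number of words - 1 = 6 - 1 = 5

5


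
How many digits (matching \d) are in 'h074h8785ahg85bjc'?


\d matches any digit 0-9.
Scanning 'h074h8785ahg85bjc':
  pos 1: '0' -> DIGIT
  pos 2: '7' -> DIGIT
  pos 3: '4' -> DIGIT
  pos 5: '8' -> DIGIT
  pos 6: '7' -> DIGIT
  pos 7: '8' -> DIGIT
  pos 8: '5' -> DIGIT
  pos 12: '8' -> DIGIT
  pos 13: '5' -> DIGIT
Digits found: ['0', '7', '4', '8', '7', '8', '5', '8', '5']
Total: 9

9


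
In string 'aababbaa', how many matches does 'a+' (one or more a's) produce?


Pattern 'a+' matches one or more consecutive a's.
String: 'aababbaa'
Scanning for runs of a:
  Match 1: 'aa' (length 2)
  Match 2: 'a' (length 1)
  Match 3: 'aa' (length 2)
Total matches: 3

3


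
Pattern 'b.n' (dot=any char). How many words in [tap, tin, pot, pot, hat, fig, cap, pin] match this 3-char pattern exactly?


Pattern 'b.n' means: starts with 'b', any single char, ends with 'n'.
Checking each word (must be exactly 3 chars):
  'tap' (len=3): no
  'tin' (len=3): no
  'pot' (len=3): no
  'pot' (len=3): no
  'hat' (len=3): no
  'fig' (len=3): no
  'cap' (len=3): no
  'pin' (len=3): no
Matching words: []
Total: 0

0


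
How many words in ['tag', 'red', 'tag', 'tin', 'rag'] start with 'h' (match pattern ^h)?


Pattern ^h anchors to start of word. Check which words begin with 'h':
  'tag' -> no
  'red' -> no
  'tag' -> no
  'tin' -> no
  'rag' -> no
Matching words: []
Count: 0

0


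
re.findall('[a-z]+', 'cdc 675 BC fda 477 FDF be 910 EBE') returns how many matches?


Pattern '[a-z]+' finds one or more lowercase letters.
Text: 'cdc 675 BC fda 477 FDF be 910 EBE'
Scanning for matches:
  Match 1: 'cdc'
  Match 2: 'fda'
  Match 3: 'be'
Total matches: 3

3


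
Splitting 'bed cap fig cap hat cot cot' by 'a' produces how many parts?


Splitting by 'a' breaks the string at each occurrence of the separator.
Text: 'bed cap fig cap hat cot cot'
Parts after split:
  Part 1: 'bed c'
  Part 2: 'p fig c'
  Part 3: 'p h'
  Part 4: 't cot cot'
Total parts: 4

4


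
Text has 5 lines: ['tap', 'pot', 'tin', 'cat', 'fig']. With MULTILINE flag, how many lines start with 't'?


With MULTILINE flag, ^ matches the start of each line.
Lines: ['tap', 'pot', 'tin', 'cat', 'fig']
Checking which lines start with 't':
  Line 1: 'tap' -> MATCH
  Line 2: 'pot' -> no
  Line 3: 'tin' -> MATCH
  Line 4: 'cat' -> no
  Line 5: 'fig' -> no
Matching lines: ['tap', 'tin']
Count: 2

2


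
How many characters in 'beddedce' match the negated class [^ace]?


Negated class [^ace] matches any char NOT in {a, c, e}
Scanning 'beddedce':
  pos 0: 'b' -> MATCH
  pos 1: 'e' -> no (excluded)
  pos 2: 'd' -> MATCH
  pos 3: 'd' -> MATCH
  pos 4: 'e' -> no (excluded)
  pos 5: 'd' -> MATCH
  pos 6: 'c' -> no (excluded)
  pos 7: 'e' -> no (excluded)
Total matches: 4

4


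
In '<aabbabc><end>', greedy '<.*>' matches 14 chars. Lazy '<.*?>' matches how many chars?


Greedy '<.*>' tries to match as MUCH as possible.
Lazy '<.*?>' tries to match as LITTLE as possible.

String: '<aabbabc><end>'
Greedy '<.*>' starts at first '<' and extends to the LAST '>': '<aabbabc><end>' (14 chars)
Lazy '<.*?>' starts at first '<' and stops at the FIRST '>': '<aabbabc>' (9 chars)

9


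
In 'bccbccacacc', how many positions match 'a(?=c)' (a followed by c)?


Lookahead 'a(?=c)' matches 'a' only when followed by 'c'.
String: 'bccbccacacc'
Checking each position where char is 'a':
  pos 6: 'a' -> MATCH (next='c')
  pos 8: 'a' -> MATCH (next='c')
Matching positions: [6, 8]
Count: 2

2


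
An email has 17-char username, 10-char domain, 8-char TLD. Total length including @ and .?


An email address has format: username@domain.tld
Username length: 17
'@' character: 1
Domain length: 10
'.' character: 1
TLD length: 8
Total = 17 + 1 + 10 + 1 + 8 = 37

37


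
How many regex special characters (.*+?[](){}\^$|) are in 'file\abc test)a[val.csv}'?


Regex special characters are: . * + ? [ ] ( ) { } \ ^ $ |
Scanning 'file\abc test)a[val.csv}':
  pos 4: '\' -> SPECIAL
  pos 13: ')' -> SPECIAL
  pos 15: '[' -> SPECIAL
  pos 19: '.' -> SPECIAL
  pos 23: '}' -> SPECIAL
Special chars found: ['\\', ')', '[', '.', '}']
Total: 5

5


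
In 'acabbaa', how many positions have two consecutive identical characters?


Looking for consecutive identical characters in 'acabbaa':
  pos 0-1: 'a' vs 'c' -> different
  pos 1-2: 'c' vs 'a' -> different
  pos 2-3: 'a' vs 'b' -> different
  pos 3-4: 'b' vs 'b' -> MATCH ('bb')
  pos 4-5: 'b' vs 'a' -> different
  pos 5-6: 'a' vs 'a' -> MATCH ('aa')
Consecutive identical pairs: ['bb', 'aa']
Count: 2

2


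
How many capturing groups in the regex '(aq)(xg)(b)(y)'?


To count capturing groups, count each '(' that starts a group.
Pattern: '(aq)(xg)(b)(y)'
Walking through the pattern:
  Position 0: '(' -> group #1
  Position 4: '(' -> group #2
  Position 8: '(' -> group #3
  Position 11: '(' -> group #4
Total capturing groups: 4

4


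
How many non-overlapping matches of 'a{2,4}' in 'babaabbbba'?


Pattern 'a{2,4}' matches between 2 and 4 consecutive a's (greedy).
String: 'babaabbbba'
Finding runs of a's and applying greedy matching:
  Run at pos 1: 'a' (length 1)
  Run at pos 3: 'aa' (length 2)
  Run at pos 9: 'a' (length 1)
Matches: ['aa']
Count: 1

1


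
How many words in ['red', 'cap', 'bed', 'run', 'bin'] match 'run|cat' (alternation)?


Alternation 'run|cat' matches either 'run' or 'cat'.
Checking each word:
  'red' -> no
  'cap' -> no
  'bed' -> no
  'run' -> MATCH
  'bin' -> no
Matches: ['run']
Count: 1

1


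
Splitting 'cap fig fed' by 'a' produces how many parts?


Splitting by 'a' breaks the string at each occurrence of the separator.
Text: 'cap fig fed'
Parts after split:
  Part 1: 'c'
  Part 2: 'p fig fed'
Total parts: 2

2


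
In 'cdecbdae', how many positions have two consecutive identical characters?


Looking for consecutive identical characters in 'cdecbdae':
  pos 0-1: 'c' vs 'd' -> different
  pos 1-2: 'd' vs 'e' -> different
  pos 2-3: 'e' vs 'c' -> different
  pos 3-4: 'c' vs 'b' -> different
  pos 4-5: 'b' vs 'd' -> different
  pos 5-6: 'd' vs 'a' -> different
  pos 6-7: 'a' vs 'e' -> different
Consecutive identical pairs: []
Count: 0

0


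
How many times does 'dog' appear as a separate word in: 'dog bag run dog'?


Scanning each word for exact match 'dog':
  Word 1: 'dog' -> MATCH
  Word 2: 'bag' -> no
  Word 3: 'run' -> no
  Word 4: 'dog' -> MATCH
Total matches: 2

2


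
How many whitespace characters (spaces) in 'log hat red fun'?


\s matches whitespace characters (spaces, tabs, etc.).
Text: 'log hat red fun'
This text has 4 words separated by spaces.
Number of spaces = number of words - 1 = 4 - 1 = 3

3


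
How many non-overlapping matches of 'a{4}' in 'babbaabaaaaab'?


Pattern 'a{4}' matches exactly 4 consecutive a's (greedy, non-overlapping).
String: 'babbaabaaaaab'
Scanning for runs of a's:
  Run at pos 1: 'a' (length 1) -> 0 match(es)
  Run at pos 4: 'aa' (length 2) -> 0 match(es)
  Run at pos 7: 'aaaaa' (length 5) -> 1 match(es)
Matches found: ['aaaa']
Total: 1

1


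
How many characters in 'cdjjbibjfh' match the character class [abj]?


Character class [abj] matches any of: {a, b, j}
Scanning string 'cdjjbibjfh' character by character:
  pos 0: 'c' -> no
  pos 1: 'd' -> no
  pos 2: 'j' -> MATCH
  pos 3: 'j' -> MATCH
  pos 4: 'b' -> MATCH
  pos 5: 'i' -> no
  pos 6: 'b' -> MATCH
  pos 7: 'j' -> MATCH
  pos 8: 'f' -> no
  pos 9: 'h' -> no
Total matches: 5

5


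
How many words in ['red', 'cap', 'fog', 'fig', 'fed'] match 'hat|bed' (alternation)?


Alternation 'hat|bed' matches either 'hat' or 'bed'.
Checking each word:
  'red' -> no
  'cap' -> no
  'fog' -> no
  'fig' -> no
  'fed' -> no
Matches: []
Count: 0

0


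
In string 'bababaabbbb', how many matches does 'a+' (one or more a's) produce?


Pattern 'a+' matches one or more consecutive a's.
String: 'bababaabbbb'
Scanning for runs of a:
  Match 1: 'a' (length 1)
  Match 2: 'a' (length 1)
  Match 3: 'aa' (length 2)
Total matches: 3

3


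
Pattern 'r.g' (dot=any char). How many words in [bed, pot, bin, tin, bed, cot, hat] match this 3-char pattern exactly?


Pattern 'r.g' means: starts with 'r', any single char, ends with 'g'.
Checking each word (must be exactly 3 chars):
  'bed' (len=3): no
  'pot' (len=3): no
  'bin' (len=3): no
  'tin' (len=3): no
  'bed' (len=3): no
  'cot' (len=3): no
  'hat' (len=3): no
Matching words: []
Total: 0

0


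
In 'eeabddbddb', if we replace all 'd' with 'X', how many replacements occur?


re.sub('d', 'X', text) replaces every occurrence of 'd' with 'X'.
Text: 'eeabddbddb'
Scanning for 'd':
  pos 4: 'd' -> replacement #1
  pos 5: 'd' -> replacement #2
  pos 7: 'd' -> replacement #3
  pos 8: 'd' -> replacement #4
Total replacements: 4

4


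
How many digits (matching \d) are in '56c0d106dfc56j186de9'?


\d matches any digit 0-9.
Scanning '56c0d106dfc56j186de9':
  pos 0: '5' -> DIGIT
  pos 1: '6' -> DIGIT
  pos 3: '0' -> DIGIT
  pos 5: '1' -> DIGIT
  pos 6: '0' -> DIGIT
  pos 7: '6' -> DIGIT
  pos 11: '5' -> DIGIT
  pos 12: '6' -> DIGIT
  pos 14: '1' -> DIGIT
  pos 15: '8' -> DIGIT
  pos 16: '6' -> DIGIT
  pos 19: '9' -> DIGIT
Digits found: ['5', '6', '0', '1', '0', '6', '5', '6', '1', '8', '6', '9']
Total: 12

12


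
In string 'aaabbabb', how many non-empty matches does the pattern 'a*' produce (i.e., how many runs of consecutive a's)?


Pattern 'a*' matches zero or more a's. We want non-empty runs of consecutive a's.
String: 'aaabbabb'
Walking through the string to find runs of a's:
  Run 1: positions 0-2 -> 'aaa'
  Run 2: positions 5-5 -> 'a'
Non-empty runs found: ['aaa', 'a']
Count: 2

2


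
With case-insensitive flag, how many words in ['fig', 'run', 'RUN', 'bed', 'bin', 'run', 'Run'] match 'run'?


Case-insensitive matching: compare each word's lowercase form to 'run'.
  'fig' -> lower='fig' -> no
  'run' -> lower='run' -> MATCH
  'RUN' -> lower='run' -> MATCH
  'bed' -> lower='bed' -> no
  'bin' -> lower='bin' -> no
  'run' -> lower='run' -> MATCH
  'Run' -> lower='run' -> MATCH
Matches: ['run', 'RUN', 'run', 'Run']
Count: 4

4


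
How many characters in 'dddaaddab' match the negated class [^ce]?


Negated class [^ce] matches any char NOT in {c, e}
Scanning 'dddaaddab':
  pos 0: 'd' -> MATCH
  pos 1: 'd' -> MATCH
  pos 2: 'd' -> MATCH
  pos 3: 'a' -> MATCH
  pos 4: 'a' -> MATCH
  pos 5: 'd' -> MATCH
  pos 6: 'd' -> MATCH
  pos 7: 'a' -> MATCH
  pos 8: 'b' -> MATCH
Total matches: 9

9


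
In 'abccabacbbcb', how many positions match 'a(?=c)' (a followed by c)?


Lookahead 'a(?=c)' matches 'a' only when followed by 'c'.
String: 'abccabacbbcb'
Checking each position where char is 'a':
  pos 0: 'a' -> no (next='b')
  pos 4: 'a' -> no (next='b')
  pos 6: 'a' -> MATCH (next='c')
Matching positions: [6]
Count: 1

1


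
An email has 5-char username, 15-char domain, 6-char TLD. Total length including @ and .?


An email address has format: username@domain.tld
Username length: 5
'@' character: 1
Domain length: 15
'.' character: 1
TLD length: 6
Total = 5 + 1 + 15 + 1 + 6 = 28

28


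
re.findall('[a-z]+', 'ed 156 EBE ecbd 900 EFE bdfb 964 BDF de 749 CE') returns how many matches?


Pattern '[a-z]+' finds one or more lowercase letters.
Text: 'ed 156 EBE ecbd 900 EFE bdfb 964 BDF de 749 CE'
Scanning for matches:
  Match 1: 'ed'
  Match 2: 'ecbd'
  Match 3: 'bdfb'
  Match 4: 'de'
Total matches: 4

4


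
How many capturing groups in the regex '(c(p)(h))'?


To count capturing groups, count each '(' that starts a group.
Pattern: '(c(p)(h))'
Walking through the pattern:
  Position 0: '(' -> group #1
  Position 2: '(' -> group #2
  Position 5: '(' -> group #3
Total capturing groups: 3

3


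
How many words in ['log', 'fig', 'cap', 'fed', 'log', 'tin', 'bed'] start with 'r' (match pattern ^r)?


Pattern ^r anchors to start of word. Check which words begin with 'r':
  'log' -> no
  'fig' -> no
  'cap' -> no
  'fed' -> no
  'log' -> no
  'tin' -> no
  'bed' -> no
Matching words: []
Count: 0

0


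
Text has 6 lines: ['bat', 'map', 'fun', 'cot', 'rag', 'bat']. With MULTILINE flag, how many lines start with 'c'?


With MULTILINE flag, ^ matches the start of each line.
Lines: ['bat', 'map', 'fun', 'cot', 'rag', 'bat']
Checking which lines start with 'c':
  Line 1: 'bat' -> no
  Line 2: 'map' -> no
  Line 3: 'fun' -> no
  Line 4: 'cot' -> MATCH
  Line 5: 'rag' -> no
  Line 6: 'bat' -> no
Matching lines: ['cot']
Count: 1

1


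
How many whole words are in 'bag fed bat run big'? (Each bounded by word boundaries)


Word boundaries (\b) mark the start/end of each word.
Text: 'bag fed bat run big'
Splitting by whitespace:
  Word 1: 'bag'
  Word 2: 'fed'
  Word 3: 'bat'
  Word 4: 'run'
  Word 5: 'big'
Total whole words: 5

5


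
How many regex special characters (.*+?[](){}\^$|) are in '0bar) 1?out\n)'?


Regex special characters are: . * + ? [ ] ( ) { } \ ^ $ |
Scanning '0bar) 1?out\n)':
  pos 4: ')' -> SPECIAL
  pos 7: '?' -> SPECIAL
  pos 11: '\' -> SPECIAL
  pos 13: ')' -> SPECIAL
Special chars found: [')', '?', '\\', ')']
Total: 4

4


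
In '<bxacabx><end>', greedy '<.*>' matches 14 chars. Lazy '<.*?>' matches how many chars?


Greedy '<.*>' tries to match as MUCH as possible.
Lazy '<.*?>' tries to match as LITTLE as possible.

String: '<bxacabx><end>'
Greedy '<.*>' starts at first '<' and extends to the LAST '>': '<bxacabx><end>' (14 chars)
Lazy '<.*?>' starts at first '<' and stops at the FIRST '>': '<bxacabx>' (9 chars)

9


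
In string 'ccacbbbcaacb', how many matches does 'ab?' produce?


Pattern 'ab?' matches 'a' optionally followed by 'b'.
String: 'ccacbbbcaacb'
Scanning left to right for 'a' then checking next char:
  Match 1: 'a' (a not followed by b)
  Match 2: 'a' (a not followed by b)
  Match 3: 'a' (a not followed by b)
Total matches: 3

3


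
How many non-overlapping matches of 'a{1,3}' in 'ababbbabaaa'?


Pattern 'a{1,3}' matches between 1 and 3 consecutive a's (greedy).
String: 'ababbbabaaa'
Finding runs of a's and applying greedy matching:
  Run at pos 0: 'a' (length 1)
  Run at pos 2: 'a' (length 1)
  Run at pos 6: 'a' (length 1)
  Run at pos 8: 'aaa' (length 3)
Matches: ['a', 'a', 'a', 'aaa']
Count: 4

4


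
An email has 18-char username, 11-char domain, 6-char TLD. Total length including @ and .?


An email address has format: username@domain.tld
Username length: 18
'@' character: 1
Domain length: 11
'.' character: 1
TLD length: 6
Total = 18 + 1 + 11 + 1 + 6 = 37

37


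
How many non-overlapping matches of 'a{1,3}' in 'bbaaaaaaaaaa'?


Pattern 'a{1,3}' matches between 1 and 3 consecutive a's (greedy).
String: 'bbaaaaaaaaaa'
Finding runs of a's and applying greedy matching:
  Run at pos 2: 'aaaaaaaaaa' (length 10)
Matches: ['aaa', 'aaa', 'aaa', 'a']
Count: 4

4


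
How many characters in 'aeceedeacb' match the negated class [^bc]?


Negated class [^bc] matches any char NOT in {b, c}
Scanning 'aeceedeacb':
  pos 0: 'a' -> MATCH
  pos 1: 'e' -> MATCH
  pos 2: 'c' -> no (excluded)
  pos 3: 'e' -> MATCH
  pos 4: 'e' -> MATCH
  pos 5: 'd' -> MATCH
  pos 6: 'e' -> MATCH
  pos 7: 'a' -> MATCH
  pos 8: 'c' -> no (excluded)
  pos 9: 'b' -> no (excluded)
Total matches: 7

7


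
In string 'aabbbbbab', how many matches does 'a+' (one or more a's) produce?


Pattern 'a+' matches one or more consecutive a's.
String: 'aabbbbbab'
Scanning for runs of a:
  Match 1: 'aa' (length 2)
  Match 2: 'a' (length 1)
Total matches: 2

2


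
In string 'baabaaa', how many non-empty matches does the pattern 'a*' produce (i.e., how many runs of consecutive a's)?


Pattern 'a*' matches zero or more a's. We want non-empty runs of consecutive a's.
String: 'baabaaa'
Walking through the string to find runs of a's:
  Run 1: positions 1-2 -> 'aa'
  Run 2: positions 4-6 -> 'aaa'
Non-empty runs found: ['aa', 'aaa']
Count: 2

2


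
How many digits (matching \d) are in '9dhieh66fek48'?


\d matches any digit 0-9.
Scanning '9dhieh66fek48':
  pos 0: '9' -> DIGIT
  pos 6: '6' -> DIGIT
  pos 7: '6' -> DIGIT
  pos 11: '4' -> DIGIT
  pos 12: '8' -> DIGIT
Digits found: ['9', '6', '6', '4', '8']
Total: 5

5


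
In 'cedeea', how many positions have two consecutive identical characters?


Looking for consecutive identical characters in 'cedeea':
  pos 0-1: 'c' vs 'e' -> different
  pos 1-2: 'e' vs 'd' -> different
  pos 2-3: 'd' vs 'e' -> different
  pos 3-4: 'e' vs 'e' -> MATCH ('ee')
  pos 4-5: 'e' vs 'a' -> different
Consecutive identical pairs: ['ee']
Count: 1

1


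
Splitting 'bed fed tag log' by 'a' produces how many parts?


Splitting by 'a' breaks the string at each occurrence of the separator.
Text: 'bed fed tag log'
Parts after split:
  Part 1: 'bed fed t'
  Part 2: 'g log'
Total parts: 2

2


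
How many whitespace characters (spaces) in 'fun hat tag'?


\s matches whitespace characters (spaces, tabs, etc.).
Text: 'fun hat tag'
This text has 3 words separated by spaces.
Number of spaces = number of words - 1 = 3 - 1 = 2

2


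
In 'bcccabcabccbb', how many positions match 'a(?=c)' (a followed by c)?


Lookahead 'a(?=c)' matches 'a' only when followed by 'c'.
String: 'bcccabcabccbb'
Checking each position where char is 'a':
  pos 4: 'a' -> no (next='b')
  pos 7: 'a' -> no (next='b')
Matching positions: []
Count: 0

0


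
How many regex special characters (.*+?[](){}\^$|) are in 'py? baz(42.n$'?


Regex special characters are: . * + ? [ ] ( ) { } \ ^ $ |
Scanning 'py? baz(42.n$':
  pos 2: '?' -> SPECIAL
  pos 7: '(' -> SPECIAL
  pos 10: '.' -> SPECIAL
  pos 12: '$' -> SPECIAL
Special chars found: ['?', '(', '.', '$']
Total: 4

4


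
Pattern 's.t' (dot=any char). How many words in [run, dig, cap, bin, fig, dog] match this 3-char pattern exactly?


Pattern 's.t' means: starts with 's', any single char, ends with 't'.
Checking each word (must be exactly 3 chars):
  'run' (len=3): no
  'dig' (len=3): no
  'cap' (len=3): no
  'bin' (len=3): no
  'fig' (len=3): no
  'dog' (len=3): no
Matching words: []
Total: 0

0


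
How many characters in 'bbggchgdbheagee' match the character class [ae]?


Character class [ae] matches any of: {a, e}
Scanning string 'bbggchgdbheagee' character by character:
  pos 0: 'b' -> no
  pos 1: 'b' -> no
  pos 2: 'g' -> no
  pos 3: 'g' -> no
  pos 4: 'c' -> no
  pos 5: 'h' -> no
  pos 6: 'g' -> no
  pos 7: 'd' -> no
  pos 8: 'b' -> no
  pos 9: 'h' -> no
  pos 10: 'e' -> MATCH
  pos 11: 'a' -> MATCH
  pos 12: 'g' -> no
  pos 13: 'e' -> MATCH
  pos 14: 'e' -> MATCH
Total matches: 4

4


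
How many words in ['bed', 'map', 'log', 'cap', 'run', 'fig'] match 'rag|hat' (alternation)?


Alternation 'rag|hat' matches either 'rag' or 'hat'.
Checking each word:
  'bed' -> no
  'map' -> no
  'log' -> no
  'cap' -> no
  'run' -> no
  'fig' -> no
Matches: []
Count: 0

0


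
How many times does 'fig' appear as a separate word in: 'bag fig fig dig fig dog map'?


Scanning each word for exact match 'fig':
  Word 1: 'bag' -> no
  Word 2: 'fig' -> MATCH
  Word 3: 'fig' -> MATCH
  Word 4: 'dig' -> no
  Word 5: 'fig' -> MATCH
  Word 6: 'dog' -> no
  Word 7: 'map' -> no
Total matches: 3

3


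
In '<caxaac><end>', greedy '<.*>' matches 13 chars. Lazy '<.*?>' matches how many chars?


Greedy '<.*>' tries to match as MUCH as possible.
Lazy '<.*?>' tries to match as LITTLE as possible.

String: '<caxaac><end>'
Greedy '<.*>' starts at first '<' and extends to the LAST '>': '<caxaac><end>' (13 chars)
Lazy '<.*?>' starts at first '<' and stops at the FIRST '>': '<caxaac>' (8 chars)

8


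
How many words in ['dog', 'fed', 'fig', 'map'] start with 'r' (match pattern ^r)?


Pattern ^r anchors to start of word. Check which words begin with 'r':
  'dog' -> no
  'fed' -> no
  'fig' -> no
  'map' -> no
Matching words: []
Count: 0

0


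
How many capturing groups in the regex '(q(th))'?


To count capturing groups, count each '(' that starts a group.
Pattern: '(q(th))'
Walking through the pattern:
  Position 0: '(' -> group #1
  Position 2: '(' -> group #2
Total capturing groups: 2

2


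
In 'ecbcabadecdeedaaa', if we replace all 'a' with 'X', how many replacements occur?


re.sub('a', 'X', text) replaces every occurrence of 'a' with 'X'.
Text: 'ecbcabadecdeedaaa'
Scanning for 'a':
  pos 4: 'a' -> replacement #1
  pos 6: 'a' -> replacement #2
  pos 14: 'a' -> replacement #3
  pos 15: 'a' -> replacement #4
  pos 16: 'a' -> replacement #5
Total replacements: 5

5


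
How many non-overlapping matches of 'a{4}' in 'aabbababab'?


Pattern 'a{4}' matches exactly 4 consecutive a's (greedy, non-overlapping).
String: 'aabbababab'
Scanning for runs of a's:
  Run at pos 0: 'aa' (length 2) -> 0 match(es)
  Run at pos 4: 'a' (length 1) -> 0 match(es)
  Run at pos 6: 'a' (length 1) -> 0 match(es)
  Run at pos 8: 'a' (length 1) -> 0 match(es)
Matches found: []
Total: 0

0


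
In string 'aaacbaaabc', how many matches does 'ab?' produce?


Pattern 'ab?' matches 'a' optionally followed by 'b'.
String: 'aaacbaaabc'
Scanning left to right for 'a' then checking next char:
  Match 1: 'a' (a not followed by b)
  Match 2: 'a' (a not followed by b)
  Match 3: 'a' (a not followed by b)
  Match 4: 'a' (a not followed by b)
  Match 5: 'a' (a not followed by b)
  Match 6: 'ab' (a followed by b)
Total matches: 6

6


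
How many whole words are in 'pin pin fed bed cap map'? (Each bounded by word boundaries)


Word boundaries (\b) mark the start/end of each word.
Text: 'pin pin fed bed cap map'
Splitting by whitespace:
  Word 1: 'pin'
  Word 2: 'pin'
  Word 3: 'fed'
  Word 4: 'bed'
  Word 5: 'cap'
  Word 6: 'map'
Total whole words: 6

6


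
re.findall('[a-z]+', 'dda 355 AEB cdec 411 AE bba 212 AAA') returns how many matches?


Pattern '[a-z]+' finds one or more lowercase letters.
Text: 'dda 355 AEB cdec 411 AE bba 212 AAA'
Scanning for matches:
  Match 1: 'dda'
  Match 2: 'cdec'
  Match 3: 'bba'
Total matches: 3

3


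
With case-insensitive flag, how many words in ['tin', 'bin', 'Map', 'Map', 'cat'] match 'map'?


Case-insensitive matching: compare each word's lowercase form to 'map'.
  'tin' -> lower='tin' -> no
  'bin' -> lower='bin' -> no
  'Map' -> lower='map' -> MATCH
  'Map' -> lower='map' -> MATCH
  'cat' -> lower='cat' -> no
Matches: ['Map', 'Map']
Count: 2

2


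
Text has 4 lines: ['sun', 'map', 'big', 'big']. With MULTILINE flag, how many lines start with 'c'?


With MULTILINE flag, ^ matches the start of each line.
Lines: ['sun', 'map', 'big', 'big']
Checking which lines start with 'c':
  Line 1: 'sun' -> no
  Line 2: 'map' -> no
  Line 3: 'big' -> no
  Line 4: 'big' -> no
Matching lines: []
Count: 0

0


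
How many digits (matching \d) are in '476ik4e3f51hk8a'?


\d matches any digit 0-9.
Scanning '476ik4e3f51hk8a':
  pos 0: '4' -> DIGIT
  pos 1: '7' -> DIGIT
  pos 2: '6' -> DIGIT
  pos 5: '4' -> DIGIT
  pos 7: '3' -> DIGIT
  pos 9: '5' -> DIGIT
  pos 10: '1' -> DIGIT
  pos 13: '8' -> DIGIT
Digits found: ['4', '7', '6', '4', '3', '5', '1', '8']
Total: 8

8


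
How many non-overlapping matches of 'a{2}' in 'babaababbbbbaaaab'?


Pattern 'a{2}' matches exactly 2 consecutive a's (greedy, non-overlapping).
String: 'babaababbbbbaaaab'
Scanning for runs of a's:
  Run at pos 1: 'a' (length 1) -> 0 match(es)
  Run at pos 3: 'aa' (length 2) -> 1 match(es)
  Run at pos 6: 'a' (length 1) -> 0 match(es)
  Run at pos 12: 'aaaa' (length 4) -> 2 match(es)
Matches found: ['aa', 'aa', 'aa']
Total: 3

3


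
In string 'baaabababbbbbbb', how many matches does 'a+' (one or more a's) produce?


Pattern 'a+' matches one or more consecutive a's.
String: 'baaabababbbbbbb'
Scanning for runs of a:
  Match 1: 'aaa' (length 3)
  Match 2: 'a' (length 1)
  Match 3: 'a' (length 1)
Total matches: 3

3


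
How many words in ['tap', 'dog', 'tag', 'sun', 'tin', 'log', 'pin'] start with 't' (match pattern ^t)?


Pattern ^t anchors to start of word. Check which words begin with 't':
  'tap' -> MATCH (starts with 't')
  'dog' -> no
  'tag' -> MATCH (starts with 't')
  'sun' -> no
  'tin' -> MATCH (starts with 't')
  'log' -> no
  'pin' -> no
Matching words: ['tap', 'tag', 'tin']
Count: 3

3


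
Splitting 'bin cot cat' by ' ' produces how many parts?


Splitting by ' ' breaks the string at each occurrence of the separator.
Text: 'bin cot cat'
Parts after split:
  Part 1: 'bin'
  Part 2: 'cot'
  Part 3: 'cat'
Total parts: 3

3


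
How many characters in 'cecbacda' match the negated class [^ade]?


Negated class [^ade] matches any char NOT in {a, d, e}
Scanning 'cecbacda':
  pos 0: 'c' -> MATCH
  pos 1: 'e' -> no (excluded)
  pos 2: 'c' -> MATCH
  pos 3: 'b' -> MATCH
  pos 4: 'a' -> no (excluded)
  pos 5: 'c' -> MATCH
  pos 6: 'd' -> no (excluded)
  pos 7: 'a' -> no (excluded)
Total matches: 4

4


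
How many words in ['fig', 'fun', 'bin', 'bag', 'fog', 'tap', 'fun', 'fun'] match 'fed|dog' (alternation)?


Alternation 'fed|dog' matches either 'fed' or 'dog'.
Checking each word:
  'fig' -> no
  'fun' -> no
  'bin' -> no
  'bag' -> no
  'fog' -> no
  'tap' -> no
  'fun' -> no
  'fun' -> no
Matches: []
Count: 0

0


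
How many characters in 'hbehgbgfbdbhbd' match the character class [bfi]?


Character class [bfi] matches any of: {b, f, i}
Scanning string 'hbehgbgfbdbhbd' character by character:
  pos 0: 'h' -> no
  pos 1: 'b' -> MATCH
  pos 2: 'e' -> no
  pos 3: 'h' -> no
  pos 4: 'g' -> no
  pos 5: 'b' -> MATCH
  pos 6: 'g' -> no
  pos 7: 'f' -> MATCH
  pos 8: 'b' -> MATCH
  pos 9: 'd' -> no
  pos 10: 'b' -> MATCH
  pos 11: 'h' -> no
  pos 12: 'b' -> MATCH
  pos 13: 'd' -> no
Total matches: 6

6


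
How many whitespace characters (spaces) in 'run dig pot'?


\s matches whitespace characters (spaces, tabs, etc.).
Text: 'run dig pot'
This text has 3 words separated by spaces.
Number of spaces = number of words - 1 = 3 - 1 = 2

2


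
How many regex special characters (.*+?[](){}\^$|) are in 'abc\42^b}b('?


Regex special characters are: . * + ? [ ] ( ) { } \ ^ $ |
Scanning 'abc\42^b}b(':
  pos 3: '\' -> SPECIAL
  pos 6: '^' -> SPECIAL
  pos 8: '}' -> SPECIAL
  pos 10: '(' -> SPECIAL
Special chars found: ['\\', '^', '}', '(']
Total: 4

4


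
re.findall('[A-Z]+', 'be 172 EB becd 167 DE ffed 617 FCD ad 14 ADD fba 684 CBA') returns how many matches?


Pattern '[A-Z]+' finds one or more uppercase letters.
Text: 'be 172 EB becd 167 DE ffed 617 FCD ad 14 ADD fba 684 CBA'
Scanning for matches:
  Match 1: 'EB'
  Match 2: 'DE'
  Match 3: 'FCD'
  Match 4: 'ADD'
  Match 5: 'CBA'
Total matches: 5

5


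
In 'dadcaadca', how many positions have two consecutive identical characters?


Looking for consecutive identical characters in 'dadcaadca':
  pos 0-1: 'd' vs 'a' -> different
  pos 1-2: 'a' vs 'd' -> different
  pos 2-3: 'd' vs 'c' -> different
  pos 3-4: 'c' vs 'a' -> different
  pos 4-5: 'a' vs 'a' -> MATCH ('aa')
  pos 5-6: 'a' vs 'd' -> different
  pos 6-7: 'd' vs 'c' -> different
  pos 7-8: 'c' vs 'a' -> different
Consecutive identical pairs: ['aa']
Count: 1

1


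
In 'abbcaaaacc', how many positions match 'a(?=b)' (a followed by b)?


Lookahead 'a(?=b)' matches 'a' only when followed by 'b'.
String: 'abbcaaaacc'
Checking each position where char is 'a':
  pos 0: 'a' -> MATCH (next='b')
  pos 4: 'a' -> no (next='a')
  pos 5: 'a' -> no (next='a')
  pos 6: 'a' -> no (next='a')
  pos 7: 'a' -> no (next='c')
Matching positions: [0]
Count: 1

1


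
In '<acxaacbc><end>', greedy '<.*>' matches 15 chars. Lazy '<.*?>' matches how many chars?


Greedy '<.*>' tries to match as MUCH as possible.
Lazy '<.*?>' tries to match as LITTLE as possible.

String: '<acxaacbc><end>'
Greedy '<.*>' starts at first '<' and extends to the LAST '>': '<acxaacbc><end>' (15 chars)
Lazy '<.*?>' starts at first '<' and stops at the FIRST '>': '<acxaacbc>' (10 chars)

10


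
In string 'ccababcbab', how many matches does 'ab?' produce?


Pattern 'ab?' matches 'a' optionally followed by 'b'.
String: 'ccababcbab'
Scanning left to right for 'a' then checking next char:
  Match 1: 'ab' (a followed by b)
  Match 2: 'ab' (a followed by b)
  Match 3: 'ab' (a followed by b)
Total matches: 3

3


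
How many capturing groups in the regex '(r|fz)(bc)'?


To count capturing groups, count each '(' that starts a group.
Pattern: '(r|fz)(bc)'
Walking through the pattern:
  Position 0: '(' -> group #1
  Position 6: '(' -> group #2
Total capturing groups: 2

2
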